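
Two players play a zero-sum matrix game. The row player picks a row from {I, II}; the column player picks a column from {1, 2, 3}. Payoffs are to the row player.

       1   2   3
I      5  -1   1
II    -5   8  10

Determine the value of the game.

Row minima: I → -1, II → -5; maximin = -1.
Column maxima: 1 → 5, 2 → 8, 3 → 10; minimax = 5.
-1 ≠ 5, so there is no saddle point; optimal play is mixed.
3 is strictly dominated by 2 (it gives the row player strictly more in every row), so the column player never plays it.
On the remaining 2×2 (I, II vs 1, 2):
Let the row player play I with probability p. Expected payoff against 1: 5p + (-5)(1−p) = 10p − 5; against 2: (-1)p + 8(1−p) = −9p + 8.
Setting these equal: 10p − 5 = −9p + 8 ⇒ 19p = 13 ⇒ p = 13/19, and the value is (10)·(13/19) − 5 = 35/19.
For the column player: with q = P(1), equating I's and II's payoffs gives 6q − 1 = −13q + 8 ⇒ q = 9/19.

35/19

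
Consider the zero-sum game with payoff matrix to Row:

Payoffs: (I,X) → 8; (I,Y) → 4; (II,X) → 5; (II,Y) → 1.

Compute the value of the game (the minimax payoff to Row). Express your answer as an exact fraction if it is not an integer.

4

Row minima: I → 4, II → 1; maximin = 4.
Column maxima: X → 8, Y → 4; minimax = 4.
Since maximin = minimax = 4, there is a saddle point and the value is 4.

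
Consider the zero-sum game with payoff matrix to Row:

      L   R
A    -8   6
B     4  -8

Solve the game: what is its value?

-20/13

Row minima: A → -8, B → -8; maximin = -8.
Column maxima: L → 4, R → 6; minimax = 4.
-8 ≠ 4, so there is no saddle point; optimal play is mixed.
Let Row play A with probability p. Expected payoff against L: (-8)p + 4(1−p) = −12p + 4; against R: 6p + (-8)(1−p) = 14p − 8.
Setting these equal: −12p + 4 = 14p − 8 ⇒ −26p = -12 ⇒ p = 6/13, and the value is (-12)·(6/13) + 4 = -20/13.
For Column: with q = P(L), equating A's and B's payoffs gives −14q + 6 = 12q − 8 ⇒ q = 7/13.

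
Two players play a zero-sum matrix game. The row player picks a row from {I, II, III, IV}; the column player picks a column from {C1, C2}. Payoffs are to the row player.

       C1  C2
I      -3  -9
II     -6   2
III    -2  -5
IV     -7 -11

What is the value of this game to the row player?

Row minima: I → -9, II → -6, III → -5, IV → -11; maximin = -5.
Column maxima: C1 → -2, C2 → 2; minimax = -2.
-5 ≠ -2, so there is no saddle point; optimal play is mixed.
I is strictly dominated by III, so the row player never plays it.
IV is strictly dominated by II, so the row player never plays it.
On the remaining 2×2 (II, III vs C1, C2):
Let the row player play II with probability p. Expected payoff against C1: (-6)p + (-2)(1−p) = −4p − 2; against C2: 2p + (-5)(1−p) = 7p − 5.
Setting these equal: −4p − 2 = 7p − 5 ⇒ −11p = -3 ⇒ p = 3/11, and the value is (-4)·(3/11) − 2 = -34/11.
For the column player: with q = P(C1), equating II's and III's payoffs gives −8q + 2 = 3q − 5 ⇒ q = 7/11.

-34/11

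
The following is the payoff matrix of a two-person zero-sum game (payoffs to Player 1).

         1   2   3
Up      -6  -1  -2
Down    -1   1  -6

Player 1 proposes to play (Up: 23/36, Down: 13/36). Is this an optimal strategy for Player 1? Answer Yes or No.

No

Against 1 this mix gives (23/36)·(-6) + (13/36)·(-1) = -151/36.
Against 2 this mix gives (23/36)·(-1) + (13/36)·1 = -5/18.
Against 3 this mix gives (23/36)·(-2) + (13/36)·(-6) = -31/9.
Player 2 will play 1, holding Player 1 to -151/36. Shifting weight toward the row that does better against 1 would raise this floor (the equalizing mix achieves -34/9 against both 1 and 3), so the proposed strategy is not optimal.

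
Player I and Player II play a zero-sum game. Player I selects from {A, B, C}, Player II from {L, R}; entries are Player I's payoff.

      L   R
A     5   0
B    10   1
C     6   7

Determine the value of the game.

Row minima: A → 0, B → 1, C → 6; maximin = 6.
Column maxima: L → 10, R → 7; minimax = 7.
6 ≠ 7, so there is no saddle point; optimal play is mixed.
A is strictly dominated by B, so Player I never plays it.
On the remaining 2×2 (B, C vs L, R):
Let Player I play B with probability p. Expected payoff against L: 10p + 6(1−p) = 4p + 6; against R: 1p + 7(1−p) = −6p + 7.
Setting these equal: 4p + 6 = −6p + 7 ⇒ 10p = 1 ⇒ p = 1/10, and the value is (4)·(1/10) + 6 = 32/5.
For Player II: with q = P(L), equating B's and C's payoffs gives 9q + 1 = −q + 7 ⇒ q = 3/5.

32/5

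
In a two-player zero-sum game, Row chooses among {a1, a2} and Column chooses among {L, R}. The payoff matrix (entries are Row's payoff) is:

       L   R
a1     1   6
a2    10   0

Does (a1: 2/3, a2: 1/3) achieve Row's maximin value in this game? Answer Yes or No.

Yes

Against L this mix gives (2/3)·1 + (1/3)·10 = 4.
Against R this mix gives (2/3)·6 + (1/3)·0 = 4.
All of Column's active replies (L, R) yield 4, and no column does worse for Row. The mix makes Column indifferent and guarantees 4, so it is optimal.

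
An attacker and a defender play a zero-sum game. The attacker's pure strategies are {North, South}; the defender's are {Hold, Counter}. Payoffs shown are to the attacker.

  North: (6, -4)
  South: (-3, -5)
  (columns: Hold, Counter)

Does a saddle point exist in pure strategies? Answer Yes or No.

Row minima: North → -4, South → -5; maximin = -4.
Column maxima: Hold → 6, Counter → -4; minimax = -4.
maximin = minimax = -4, so a saddle point exists.

Yes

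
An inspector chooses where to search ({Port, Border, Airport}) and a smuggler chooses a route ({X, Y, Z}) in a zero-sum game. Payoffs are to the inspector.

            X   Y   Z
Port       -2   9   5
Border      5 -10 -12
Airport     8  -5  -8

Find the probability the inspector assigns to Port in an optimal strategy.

Row minima: Port → -2, Border → -12, Airport → -8; maximin = -2.
Column maxima: X → 8, Y → 9, Z → 5; minimax = 5.
-2 ≠ 5, so there is no saddle point; optimal play is mixed.
Border is strictly dominated by Airport, so the inspector never plays it.
Y is strictly dominated by Z (it gives the inspector strictly more in every row), so the smuggler never plays it.
On the remaining 2×2 (Port, Airport vs X, Z):
Let the inspector play Port with probability p. Expected payoff against X: (-2)p + 8(1−p) = −10p + 8; against Z: 5p + (-8)(1−p) = 13p − 8.
Setting these equal: −10p + 8 = 13p − 8 ⇒ −23p = -16 ⇒ p = 16/23, and the value is (-10)·(16/23) + 8 = 24/23.
For the smuggler: with q = P(X), equating Port's and Airport's payoffs gives −7q + 5 = 16q − 8 ⇒ q = 13/23.

16/23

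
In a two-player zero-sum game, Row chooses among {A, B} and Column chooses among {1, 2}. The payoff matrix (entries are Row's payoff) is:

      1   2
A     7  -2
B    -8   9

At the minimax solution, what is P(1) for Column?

Row minima: A → -2, B → -8; maximin = -2.
Column maxima: 1 → 7, 2 → 9; minimax = 7.
-2 ≠ 7, so there is no saddle point; optimal play is mixed.
Let Row play A with probability p. Expected payoff against 1: 7p + (-8)(1−p) = 15p − 8; against 2: (-2)p + 9(1−p) = −11p + 9.
Setting these equal: 15p − 8 = −11p + 9 ⇒ 26p = 17 ⇒ p = 17/26, and the value is (15)·(17/26) − 8 = 47/26.
For Column: with q = P(1), equating A's and B's payoffs gives 9q − 2 = −17q + 9 ⇒ q = 11/26.

11/26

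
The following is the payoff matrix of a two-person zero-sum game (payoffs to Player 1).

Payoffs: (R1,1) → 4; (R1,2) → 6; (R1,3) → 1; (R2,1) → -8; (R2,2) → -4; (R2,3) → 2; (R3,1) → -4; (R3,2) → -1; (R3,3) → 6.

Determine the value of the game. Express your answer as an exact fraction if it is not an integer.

28/13

Row minima: R1 → 1, R2 → -8, R3 → -4; maximin = 1.
Column maxima: 1 → 4, 2 → 6, 3 → 6; minimax = 4.
1 ≠ 4, so there is no saddle point; optimal play is mixed.
R2 is strictly dominated by R3, so Player 1 never plays it.
2 is strictly dominated by 1 (it gives Player 1 strictly more in every row), so Player 2 never plays it.
On the remaining 2×2 (R1, R3 vs 1, 3):
Let Player 1 play R1 with probability p. Expected payoff against 1: 4p + (-4)(1−p) = 8p − 4; against 3: 1p + 6(1−p) = −5p + 6.
Setting these equal: 8p − 4 = −5p + 6 ⇒ 13p = 10 ⇒ p = 10/13, and the value is (8)·(10/13) − 4 = 28/13.
For Player 2: with q = P(1), equating R1's and R3's payoffs gives 3q + 1 = −10q + 6 ⇒ q = 5/13.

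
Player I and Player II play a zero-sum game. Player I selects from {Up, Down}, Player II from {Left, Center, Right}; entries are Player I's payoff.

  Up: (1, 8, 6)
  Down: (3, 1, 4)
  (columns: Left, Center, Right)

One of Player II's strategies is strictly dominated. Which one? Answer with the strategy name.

Left holds Player I's payoff strictly below Right in every row: 1 < 6, 3 < 4.
So Right is strictly dominated for Player II.

Right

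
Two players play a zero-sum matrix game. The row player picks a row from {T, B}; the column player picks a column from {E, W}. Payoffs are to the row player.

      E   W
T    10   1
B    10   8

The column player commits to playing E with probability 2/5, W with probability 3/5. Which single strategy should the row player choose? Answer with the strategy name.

B

Expected payoff of T: (2/5)·10 + (3/5)·1 = 23/5.
Expected payoff of B: (2/5)·10 + (3/5)·8 = 44/5.
The largest is 44/5, so the row player's best response is B.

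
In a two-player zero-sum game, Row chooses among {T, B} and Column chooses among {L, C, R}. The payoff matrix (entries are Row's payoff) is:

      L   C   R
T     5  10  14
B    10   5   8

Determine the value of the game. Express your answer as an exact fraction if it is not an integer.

15/2

Row minima: T → 5, B → 5; maximin = 5.
Column maxima: L → 10, C → 10, R → 14; minimax = 10.
5 ≠ 10, so there is no saddle point; optimal play is mixed.
R is strictly dominated by C (it gives Row strictly more in every row), so Column never plays it.
On the remaining 2×2 (T, B vs L, C):
Let Row play T with probability p. Expected payoff against L: 5p + 10(1−p) = −5p + 10; against C: 10p + 5(1−p) = 5p + 5.
Setting these equal: −5p + 10 = 5p + 5 ⇒ −10p = -5 ⇒ p = 1/2, and the value is (-5)·(1/2) + 10 = 15/2.
For Column: with q = P(L), equating T's and B's payoffs gives −5q + 10 = 5q + 5 ⇒ q = 1/2.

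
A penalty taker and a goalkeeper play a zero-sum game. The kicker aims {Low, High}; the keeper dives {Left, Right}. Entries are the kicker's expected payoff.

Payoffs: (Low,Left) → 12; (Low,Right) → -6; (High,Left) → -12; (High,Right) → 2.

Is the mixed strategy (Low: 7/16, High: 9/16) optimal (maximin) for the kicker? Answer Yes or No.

Against Left this mix gives (7/16)·12 + (9/16)·(-12) = -3/2.
Against Right this mix gives (7/16)·(-6) + (9/16)·2 = -3/2.
All of the keeper's active replies (Left, Right) yield -3/2, and no column does worse for the kicker. The mix makes the keeper indifferent and guarantees -3/2, so it is optimal.

Yes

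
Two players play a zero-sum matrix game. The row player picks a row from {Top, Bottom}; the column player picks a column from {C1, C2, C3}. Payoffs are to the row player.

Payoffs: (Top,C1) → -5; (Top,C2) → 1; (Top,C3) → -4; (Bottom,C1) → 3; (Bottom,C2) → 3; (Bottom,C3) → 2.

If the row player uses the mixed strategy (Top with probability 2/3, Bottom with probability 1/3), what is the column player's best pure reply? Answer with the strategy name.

If the column player plays C1, the row player's expected payoff is (2/3)·(-5) + (1/3)·3 = -7/3.
If the column player plays C2, the row player's expected payoff is (2/3)·1 + (1/3)·3 = 5/3.
If the column player plays C3, the row player's expected payoff is (2/3)·(-4) + (1/3)·2 = -2.
The column player minimizes the row player's payoff; the smallest is -7/3, so the best response is C1.

C1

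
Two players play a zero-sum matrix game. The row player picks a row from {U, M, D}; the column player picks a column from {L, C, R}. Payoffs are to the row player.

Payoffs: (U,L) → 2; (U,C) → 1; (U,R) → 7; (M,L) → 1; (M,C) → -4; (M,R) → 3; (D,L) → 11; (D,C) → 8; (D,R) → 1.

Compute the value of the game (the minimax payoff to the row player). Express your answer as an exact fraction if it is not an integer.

55/13

Row minima: U → 1, M → -4, D → 1; maximin = 1.
Column maxima: L → 11, C → 8, R → 7; minimax = 7.
1 ≠ 7, so there is no saddle point; optimal play is mixed.
M is strictly dominated by U, so the row player never plays it.
L is strictly dominated by C (it gives the row player strictly more in every row), so the column player never plays it.
On the remaining 2×2 (U, D vs C, R):
Let the row player play U with probability p. Expected payoff against C: 1p + 8(1−p) = −7p + 8; against R: 7p + 1(1−p) = 6p + 1.
Setting these equal: −7p + 8 = 6p + 1 ⇒ −13p = -7 ⇒ p = 7/13, and the value is (-7)·(7/13) + 8 = 55/13.
For the column player: with q = P(C), equating U's and D's payoffs gives −6q + 7 = 7q + 1 ⇒ q = 6/13.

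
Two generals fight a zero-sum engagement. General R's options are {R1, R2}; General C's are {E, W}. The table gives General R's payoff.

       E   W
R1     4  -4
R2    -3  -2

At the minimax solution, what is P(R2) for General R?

8/9

Row minima: R1 → -4, R2 → -3; maximin = -3.
Column maxima: E → 4, W → -2; minimax = -2.
-3 ≠ -2, so there is no saddle point; optimal play is mixed.
Let General R play R1 with probability p. Expected payoff against E: 4p + (-3)(1−p) = 7p − 3; against W: (-4)p + (-2)(1−p) = −2p − 2.
Setting these equal: 7p − 3 = −2p − 2 ⇒ 9p = 1 ⇒ p = 1/9, and the value is (7)·(1/9) − 3 = -20/9.
For General C: with q = P(E), equating R1's and R2's payoffs gives 8q − 4 = −q − 2 ⇒ q = 2/9.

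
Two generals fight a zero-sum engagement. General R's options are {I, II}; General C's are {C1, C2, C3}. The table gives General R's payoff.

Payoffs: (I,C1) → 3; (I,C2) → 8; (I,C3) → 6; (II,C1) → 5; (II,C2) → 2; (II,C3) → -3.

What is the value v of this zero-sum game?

39/11

Row minima: I → 3, II → -3; maximin = 3.
Column maxima: C1 → 5, C2 → 8, C3 → 6; minimax = 5.
3 ≠ 5, so there is no saddle point; optimal play is mixed.
C2 is strictly dominated by C3 (it gives General R strictly more in every row), so General C never plays it.
On the remaining 2×2 (I, II vs C1, C3):
Let General R play I with probability p. Expected payoff against C1: 3p + 5(1−p) = −2p + 5; against C3: 6p + (-3)(1−p) = 9p − 3.
Setting these equal: −2p + 5 = 9p − 3 ⇒ −11p = -8 ⇒ p = 8/11, and the value is (-2)·(8/11) + 5 = 39/11.
For General C: with q = P(C1), equating I's and II's payoffs gives −3q + 6 = 8q − 3 ⇒ q = 9/11.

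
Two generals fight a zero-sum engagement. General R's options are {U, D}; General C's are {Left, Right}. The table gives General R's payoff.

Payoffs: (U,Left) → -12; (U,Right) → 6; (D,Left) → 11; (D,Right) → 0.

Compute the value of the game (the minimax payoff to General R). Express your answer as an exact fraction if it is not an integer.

Row minima: U → -12, D → 0; maximin = 0.
Column maxima: Left → 11, Right → 6; minimax = 6.
0 ≠ 6, so there is no saddle point; optimal play is mixed.
Let General R play U with probability p. Expected payoff against Left: (-12)p + 11(1−p) = −23p + 11; against Right: 6p + 0(1−p) = 6p.
Setting these equal: −23p + 11 = 6p ⇒ −29p = -11 ⇒ p = 11/29, and the value is (-23)·(11/29) + 11 = 66/29.
For General C: with q = P(Left), equating U's and D's payoffs gives −18q + 6 = 11q ⇒ q = 6/29.

66/29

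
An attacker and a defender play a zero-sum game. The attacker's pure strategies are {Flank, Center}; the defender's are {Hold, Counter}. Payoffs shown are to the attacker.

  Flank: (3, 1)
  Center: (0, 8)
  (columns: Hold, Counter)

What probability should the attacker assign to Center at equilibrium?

Row minima: Flank → 1, Center → 0; maximin = 1.
Column maxima: Hold → 3, Counter → 8; minimax = 3.
1 ≠ 3, so there is no saddle point; optimal play is mixed.
Let the attacker play Flank with probability p. Expected payoff against Hold: 3p + 0(1−p) = 3p; against Counter: 1p + 8(1−p) = −7p + 8.
Setting these equal: 3p = −7p + 8 ⇒ 10p = 8 ⇒ p = 4/5, and the value is (3)·(4/5) = 12/5.
For the defender: with q = P(Hold), equating Flank's and Center's payoffs gives 2q + 1 = −8q + 8 ⇒ q = 7/10.

1/5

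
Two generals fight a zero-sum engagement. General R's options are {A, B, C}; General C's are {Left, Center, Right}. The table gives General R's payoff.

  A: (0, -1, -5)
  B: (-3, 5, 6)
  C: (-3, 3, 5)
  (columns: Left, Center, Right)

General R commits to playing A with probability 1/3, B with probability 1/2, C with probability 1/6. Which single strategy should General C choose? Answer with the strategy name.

If General C plays Left, General R's expected payoff is (1/3)·0 + (1/2)·(-3) + (1/6)·(-3) = -2.
If General C plays Center, General R's expected payoff is (1/3)·(-1) + (1/2)·5 + (1/6)·3 = 8/3.
If General C plays Right, General R's expected payoff is (1/3)·(-5) + (1/2)·6 + (1/6)·5 = 13/6.
General C minimizes General R's payoff; the smallest is -2, so the best response is Left.

Left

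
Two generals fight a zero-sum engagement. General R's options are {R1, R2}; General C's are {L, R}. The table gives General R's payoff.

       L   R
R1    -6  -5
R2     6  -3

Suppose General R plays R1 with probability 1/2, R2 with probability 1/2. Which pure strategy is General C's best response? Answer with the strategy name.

If General C plays L, General R's expected payoff is (1/2)·(-6) + (1/2)·6 = 0.
If General C plays R, General R's expected payoff is (1/2)·(-5) + (1/2)·(-3) = -4.
General C minimizes General R's payoff; the smallest is -4, so the best response is R.

R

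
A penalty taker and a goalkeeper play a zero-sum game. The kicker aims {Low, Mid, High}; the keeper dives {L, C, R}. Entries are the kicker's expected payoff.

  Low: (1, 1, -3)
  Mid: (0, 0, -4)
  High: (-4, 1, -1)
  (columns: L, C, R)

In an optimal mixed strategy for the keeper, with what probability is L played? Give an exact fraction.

2/7

Row minima: Low → -3, Mid → -4, High → -4; maximin = -3.
Column maxima: L → 1, C → 1, R → -1; minimax = -1.
-3 ≠ -1, so there is no saddle point; optimal play is mixed.
Mid is strictly dominated by Low, so the kicker never plays it.
C is strictly dominated by R (it gives the kicker strictly more in every row), so the keeper never plays it.
On the remaining 2×2 (Low, High vs L, R):
Let the kicker play Low with probability p. Expected payoff against L: 1p + (-4)(1−p) = 5p − 4; against R: (-3)p + (-1)(1−p) = −2p − 1.
Setting these equal: 5p − 4 = −2p − 1 ⇒ 7p = 3 ⇒ p = 3/7, and the value is (5)·(3/7) − 4 = -13/7.
For the keeper: with q = P(L), equating Low's and High's payoffs gives 4q − 3 = −3q − 1 ⇒ q = 2/7.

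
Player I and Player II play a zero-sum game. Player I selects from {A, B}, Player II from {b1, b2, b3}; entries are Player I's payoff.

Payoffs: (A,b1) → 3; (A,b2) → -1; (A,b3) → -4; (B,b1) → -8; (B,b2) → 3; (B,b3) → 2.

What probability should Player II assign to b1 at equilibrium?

6/17

Row minima: A → -4, B → -8; maximin = -4.
Column maxima: b1 → 3, b2 → 3, b3 → 2; minimax = 2.
-4 ≠ 2, so there is no saddle point; optimal play is mixed.
b2 is strictly dominated by b3 (it gives Player I strictly more in every row), so Player II never plays it.
On the remaining 2×2 (A, B vs b1, b3):
Let Player I play A with probability p. Expected payoff against b1: 3p + (-8)(1−p) = 11p − 8; against b3: (-4)p + 2(1−p) = −6p + 2.
Setting these equal: 11p − 8 = −6p + 2 ⇒ 17p = 10 ⇒ p = 10/17, and the value is (11)·(10/17) − 8 = -26/17.
For Player II: with q = P(b1), equating A's and B's payoffs gives 7q − 4 = −10q + 2 ⇒ q = 6/17.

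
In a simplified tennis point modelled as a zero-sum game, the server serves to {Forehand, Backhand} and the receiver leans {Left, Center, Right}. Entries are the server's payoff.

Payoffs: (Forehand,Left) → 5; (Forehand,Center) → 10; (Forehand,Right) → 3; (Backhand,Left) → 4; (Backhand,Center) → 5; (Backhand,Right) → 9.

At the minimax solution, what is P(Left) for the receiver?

Row minima: Forehand → 3, Backhand → 4; maximin = 4.
Column maxima: Left → 5, Center → 10, Right → 9; minimax = 5.
4 ≠ 5, so there is no saddle point; optimal play is mixed.
Center is strictly dominated by Left (it gives the server strictly more in every row), so the receiver never plays it.
On the remaining 2×2 (Forehand, Backhand vs Left, Right):
Let the server play Forehand with probability p. Expected payoff against Left: 5p + 4(1−p) = p + 4; against Right: 3p + 9(1−p) = −6p + 9.
Setting these equal: p + 4 = −6p + 9 ⇒ 7p = 5 ⇒ p = 5/7, and the value is (1)·(5/7) + 4 = 33/7.
For the receiver: with q = P(Left), equating Forehand's and Backhand's payoffs gives 2q + 3 = −5q + 9 ⇒ q = 6/7.

6/7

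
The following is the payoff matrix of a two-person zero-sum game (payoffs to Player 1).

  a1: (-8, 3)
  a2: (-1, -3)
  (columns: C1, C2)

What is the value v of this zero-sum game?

Row minima: a1 → -8, a2 → -3; maximin = -3.
Column maxima: C1 → -1, C2 → 3; minimax = -1.
-3 ≠ -1, so there is no saddle point; optimal play is mixed.
Let Player 1 play a1 with probability p. Expected payoff against C1: (-8)p + (-1)(1−p) = −7p − 1; against C2: 3p + (-3)(1−p) = 6p − 3.
Setting these equal: −7p − 1 = 6p − 3 ⇒ −13p = -2 ⇒ p = 2/13, and the value is (-7)·(2/13) − 1 = -27/13.
For Player 2: with q = P(C1), equating a1's and a2's payoffs gives −11q + 3 = 2q − 3 ⇒ q = 6/13.

-27/13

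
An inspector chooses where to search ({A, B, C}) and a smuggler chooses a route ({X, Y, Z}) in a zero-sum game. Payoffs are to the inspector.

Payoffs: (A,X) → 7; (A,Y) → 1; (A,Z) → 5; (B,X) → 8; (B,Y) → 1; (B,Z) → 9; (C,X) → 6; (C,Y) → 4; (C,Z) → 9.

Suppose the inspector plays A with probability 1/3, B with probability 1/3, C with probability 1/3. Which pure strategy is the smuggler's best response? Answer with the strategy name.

If the smuggler plays X, the inspector's expected payoff is (1/3)·7 + (1/3)·8 + (1/3)·6 = 7.
If the smuggler plays Y, the inspector's expected payoff is (1/3)·1 + (1/3)·1 + (1/3)·4 = 2.
If the smuggler plays Z, the inspector's expected payoff is (1/3)·5 + (1/3)·9 + (1/3)·9 = 23/3.
The smuggler minimizes the inspector's payoff; the smallest is 2, so the best response is Y.

Y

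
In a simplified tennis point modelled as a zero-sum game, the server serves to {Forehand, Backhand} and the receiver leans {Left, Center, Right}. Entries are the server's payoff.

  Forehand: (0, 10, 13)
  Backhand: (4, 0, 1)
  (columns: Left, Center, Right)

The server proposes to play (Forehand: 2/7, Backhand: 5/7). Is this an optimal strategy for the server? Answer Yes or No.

Against Left this mix gives (2/7)·0 + (5/7)·4 = 20/7.
Against Center this mix gives (2/7)·10 + (5/7)·0 = 20/7.
Against Right this mix gives (2/7)·13 + (5/7)·1 = 31/7.
All of the receiver's active replies (Left, Center) yield 20/7, and no column does worse for the server. The mix makes the receiver indifferent and guarantees 20/7, so it is optimal.

Yes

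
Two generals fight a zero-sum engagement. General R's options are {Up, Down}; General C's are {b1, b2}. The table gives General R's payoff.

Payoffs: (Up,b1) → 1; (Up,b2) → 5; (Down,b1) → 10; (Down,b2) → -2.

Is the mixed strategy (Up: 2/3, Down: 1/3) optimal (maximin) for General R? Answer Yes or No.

No

Against b1 this mix gives (2/3)·1 + (1/3)·10 = 4.
Against b2 this mix gives (2/3)·5 + (1/3)·(-2) = 8/3.
General C will play b2, holding General R to 8/3. Shifting weight toward the row that does better against b2 would raise this floor (the equalizing mix achieves 13/4 against both b2 and b1), so the proposed strategy is not optimal.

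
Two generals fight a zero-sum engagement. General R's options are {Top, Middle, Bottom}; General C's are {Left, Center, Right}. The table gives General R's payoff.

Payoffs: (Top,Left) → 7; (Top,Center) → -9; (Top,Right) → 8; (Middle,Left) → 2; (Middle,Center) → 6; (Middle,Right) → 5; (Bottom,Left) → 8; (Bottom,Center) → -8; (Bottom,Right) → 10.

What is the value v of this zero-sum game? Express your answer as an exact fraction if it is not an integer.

16/5

Row minima: Top → -9, Middle → 2, Bottom → -8; maximin = 2.
Column maxima: Left → 8, Center → 6, Right → 10; minimax = 6.
2 ≠ 6, so there is no saddle point; optimal play is mixed.
Top is strictly dominated by Bottom, so General R never plays it.
Right is strictly dominated by Left (it gives General R strictly more in every row), so General C never plays it.
On the remaining 2×2 (Middle, Bottom vs Left, Center):
Let General R play Middle with probability p. Expected payoff against Left: 2p + 8(1−p) = −6p + 8; against Center: 6p + (-8)(1−p) = 14p − 8.
Setting these equal: −6p + 8 = 14p − 8 ⇒ −20p = -16 ⇒ p = 4/5, and the value is (-6)·(4/5) + 8 = 16/5.
For General C: with q = P(Left), equating Middle's and Bottom's payoffs gives −4q + 6 = 16q − 8 ⇒ q = 7/10.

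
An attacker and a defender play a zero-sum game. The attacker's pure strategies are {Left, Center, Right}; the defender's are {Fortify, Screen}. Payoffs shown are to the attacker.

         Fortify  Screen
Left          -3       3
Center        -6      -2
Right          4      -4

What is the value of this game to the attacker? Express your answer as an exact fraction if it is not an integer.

0

Row minima: Left → -3, Center → -6, Right → -4; maximin = -3.
Column maxima: Fortify → 4, Screen → 3; minimax = 3.
-3 ≠ 3, so there is no saddle point; optimal play is mixed.
Center is strictly dominated by Left, so the attacker never plays it.
On the remaining 2×2 (Left, Right vs Fortify, Screen):
Let the attacker play Left with probability p. Expected payoff against Fortify: (-3)p + 4(1−p) = −7p + 4; against Screen: 3p + (-4)(1−p) = 7p − 4.
Setting these equal: −7p + 4 = 7p − 4 ⇒ −14p = -8 ⇒ p = 4/7, and the value is (-7)·(4/7) + 4 = 0.
For the defender: with q = P(Fortify), equating Left's and Right's payoffs gives −6q + 3 = 8q − 4 ⇒ q = 1/2.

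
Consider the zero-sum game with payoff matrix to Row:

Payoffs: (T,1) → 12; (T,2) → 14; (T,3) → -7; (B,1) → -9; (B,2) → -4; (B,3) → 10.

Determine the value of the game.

3/2

Row minima: T → -7, B → -9; maximin = -7.
Column maxima: 1 → 12, 2 → 14, 3 → 10; minimax = 10.
-7 ≠ 10, so there is no saddle point; optimal play is mixed.
2 is strictly dominated by 1 (it gives Row strictly more in every row), so Column never plays it.
On the remaining 2×2 (T, B vs 1, 3):
Let Row play T with probability p. Expected payoff against 1: 12p + (-9)(1−p) = 21p − 9; against 3: (-7)p + 10(1−p) = −17p + 10.
Setting these equal: 21p − 9 = −17p + 10 ⇒ 38p = 19 ⇒ p = 1/2, and the value is (21)·(1/2) − 9 = 3/2.
For Column: with q = P(1), equating T's and B's payoffs gives 19q − 7 = −19q + 10 ⇒ q = 17/38.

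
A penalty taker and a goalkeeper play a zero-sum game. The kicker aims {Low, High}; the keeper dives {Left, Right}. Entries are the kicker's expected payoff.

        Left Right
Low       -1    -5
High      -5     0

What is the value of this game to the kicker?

-25/9

Row minima: Low → -5, High → -5; maximin = -5.
Column maxima: Left → -1, Right → 0; minimax = -1.
-5 ≠ -1, so there is no saddle point; optimal play is mixed.
Let the kicker play Low with probability p. Expected payoff against Left: (-1)p + (-5)(1−p) = 4p − 5; against Right: (-5)p + 0(1−p) = −5p.
Setting these equal: 4p − 5 = −5p ⇒ 9p = 5 ⇒ p = 5/9, and the value is (4)·(5/9) − 5 = -25/9.
For the keeper: with q = P(Left), equating Low's and High's payoffs gives 4q − 5 = −5q ⇒ q = 5/9.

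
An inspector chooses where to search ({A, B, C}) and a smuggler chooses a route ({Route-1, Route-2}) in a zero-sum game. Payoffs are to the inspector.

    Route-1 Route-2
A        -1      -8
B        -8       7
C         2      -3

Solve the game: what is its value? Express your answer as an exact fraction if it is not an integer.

Row minima: A → -8, B → -8, C → -3; maximin = -3.
Column maxima: Route-1 → 2, Route-2 → 7; minimax = 2.
-3 ≠ 2, so there is no saddle point; optimal play is mixed.
A is strictly dominated by C, so the inspector never plays it.
On the remaining 2×2 (B, C vs Route-1, Route-2):
Let the inspector play B with probability p. Expected payoff against Route-1: (-8)p + 2(1−p) = −10p + 2; against Route-2: 7p + (-3)(1−p) = 10p − 3.
Setting these equal: −10p + 2 = 10p − 3 ⇒ −20p = -5 ⇒ p = 1/4, and the value is (-10)·(1/4) + 2 = -1/2.
For the smuggler: with q = P(Route-1), equating B's and C's payoffs gives −15q + 7 = 5q − 3 ⇒ q = 1/2.

-1/2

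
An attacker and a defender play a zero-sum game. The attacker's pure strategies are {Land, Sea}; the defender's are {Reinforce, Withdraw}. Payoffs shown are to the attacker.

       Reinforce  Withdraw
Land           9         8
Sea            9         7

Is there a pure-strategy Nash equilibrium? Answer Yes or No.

Row minima: Land → 8, Sea → 7; maximin = 8.
Column maxima: Reinforce → 9, Withdraw → 8; minimax = 8.
maximin = minimax = 8, so a saddle point exists.

Yes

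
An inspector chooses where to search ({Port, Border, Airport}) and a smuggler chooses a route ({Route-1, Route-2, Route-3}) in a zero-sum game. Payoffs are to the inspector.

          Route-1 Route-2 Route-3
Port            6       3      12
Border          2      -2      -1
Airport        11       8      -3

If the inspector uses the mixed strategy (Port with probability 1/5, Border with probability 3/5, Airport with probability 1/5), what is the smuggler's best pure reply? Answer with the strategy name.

Route-2

If the smuggler plays Route-1, the inspector's expected payoff is (1/5)·6 + (3/5)·2 + (1/5)·11 = 23/5.
If the smuggler plays Route-2, the inspector's expected payoff is (1/5)·3 + (3/5)·(-2) + (1/5)·8 = 1.
If the smuggler plays Route-3, the inspector's expected payoff is (1/5)·12 + (3/5)·(-1) + (1/5)·(-3) = 6/5.
The smuggler minimizes the inspector's payoff; the smallest is 1, so the best response is Route-2.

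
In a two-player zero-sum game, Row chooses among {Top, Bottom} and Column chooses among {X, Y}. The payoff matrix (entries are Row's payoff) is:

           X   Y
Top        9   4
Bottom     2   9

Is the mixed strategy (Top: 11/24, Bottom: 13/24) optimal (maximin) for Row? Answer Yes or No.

No

Against X this mix gives (11/24)·9 + (13/24)·2 = 125/24.
Against Y this mix gives (11/24)·4 + (13/24)·9 = 161/24.
Column will play X, holding Row to 125/24. Shifting weight toward the row that does better against X would raise this floor (the equalizing mix achieves 73/12 against both X and Y), so the proposed strategy is not optimal.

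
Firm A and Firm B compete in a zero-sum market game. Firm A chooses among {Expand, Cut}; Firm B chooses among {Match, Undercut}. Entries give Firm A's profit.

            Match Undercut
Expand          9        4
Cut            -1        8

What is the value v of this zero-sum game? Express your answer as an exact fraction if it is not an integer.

Row minima: Expand → 4, Cut → -1; maximin = 4.
Column maxima: Match → 9, Undercut → 8; minimax = 8.
4 ≠ 8, so there is no saddle point; optimal play is mixed.
Let Firm A play Expand with probability p. Expected payoff against Match: 9p + (-1)(1−p) = 10p − 1; against Undercut: 4p + 8(1−p) = −4p + 8.
Setting these equal: 10p − 1 = −4p + 8 ⇒ 14p = 9 ⇒ p = 9/14, and the value is (10)·(9/14) − 1 = 38/7.
For Firm B: with q = P(Match), equating Expand's and Cut's payoffs gives 5q + 4 = −9q + 8 ⇒ q = 2/7.

38/7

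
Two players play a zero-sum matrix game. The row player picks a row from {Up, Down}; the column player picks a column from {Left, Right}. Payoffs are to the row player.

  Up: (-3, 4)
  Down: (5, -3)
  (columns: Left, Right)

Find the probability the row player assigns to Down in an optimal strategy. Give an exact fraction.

Row minima: Up → -3, Down → -3; maximin = -3.
Column maxima: Left → 5, Right → 4; minimax = 4.
-3 ≠ 4, so there is no saddle point; optimal play is mixed.
Let the row player play Up with probability p. Expected payoff against Left: (-3)p + 5(1−p) = −8p + 5; against Right: 4p + (-3)(1−p) = 7p − 3.
Setting these equal: −8p + 5 = 7p − 3 ⇒ −15p = -8 ⇒ p = 8/15, and the value is (-8)·(8/15) + 5 = 11/15.
For the column player: with q = P(Left), equating Up's and Down's payoffs gives −7q + 4 = 8q − 3 ⇒ q = 7/15.

7/15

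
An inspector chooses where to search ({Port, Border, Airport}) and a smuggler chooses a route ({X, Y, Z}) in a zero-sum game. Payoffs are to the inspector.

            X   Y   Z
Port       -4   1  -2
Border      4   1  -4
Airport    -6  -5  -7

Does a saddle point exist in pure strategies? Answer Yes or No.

No

Row minima: Port → -4, Border → -4, Airport → -7; maximin = -4.
Column maxima: X → 4, Y → 1, Z → -2; minimax = -2.
-4 ≠ -2, so no pure-strategy equilibrium exists.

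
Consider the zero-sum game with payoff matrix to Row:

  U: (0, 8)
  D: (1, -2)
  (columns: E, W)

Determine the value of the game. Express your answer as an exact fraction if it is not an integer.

8/11

Row minima: U → 0, D → -2; maximin = 0.
Column maxima: E → 1, W → 8; minimax = 1.
0 ≠ 1, so there is no saddle point; optimal play is mixed.
Let Row play U with probability p. Expected payoff against E: 0p + 1(1−p) = −p + 1; against W: 8p + (-2)(1−p) = 10p − 2.
Setting these equal: −p + 1 = 10p − 2 ⇒ −11p = -3 ⇒ p = 3/11, and the value is (-1)·(3/11) + 1 = 8/11.
For Column: with q = P(E), equating U's and D's payoffs gives −8q + 8 = 3q − 2 ⇒ q = 10/11.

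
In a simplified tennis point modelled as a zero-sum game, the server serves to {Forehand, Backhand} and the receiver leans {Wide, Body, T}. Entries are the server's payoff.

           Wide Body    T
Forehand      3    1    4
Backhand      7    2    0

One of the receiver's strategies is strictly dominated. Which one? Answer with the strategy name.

Body holds the server's payoff strictly below Wide in every row: 1 < 3, 2 < 7.
So Wide is strictly dominated for the receiver.

Wide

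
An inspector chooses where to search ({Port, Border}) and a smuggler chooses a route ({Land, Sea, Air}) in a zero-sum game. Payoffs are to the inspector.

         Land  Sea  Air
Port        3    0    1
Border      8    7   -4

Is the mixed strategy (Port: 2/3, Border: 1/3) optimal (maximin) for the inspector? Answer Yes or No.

No

Against Land this mix gives (2/3)·3 + (1/3)·8 = 14/3.
Against Sea this mix gives (2/3)·0 + (1/3)·7 = 7/3.
Against Air this mix gives (2/3)·1 + (1/3)·(-4) = -2/3.
The smuggler will play Air, holding the inspector to -2/3. Shifting weight toward the row that does better against Air would raise this floor (the equalizing mix achieves 7/12 against both Air and Sea), so the proposed strategy is not optimal.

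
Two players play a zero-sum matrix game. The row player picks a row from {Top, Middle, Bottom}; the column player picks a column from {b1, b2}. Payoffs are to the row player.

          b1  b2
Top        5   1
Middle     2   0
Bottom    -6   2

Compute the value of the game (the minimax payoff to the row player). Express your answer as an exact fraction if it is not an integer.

Row minima: Top → 1, Middle → 0, Bottom → -6; maximin = 1.
Column maxima: b1 → 5, b2 → 2; minimax = 2.
1 ≠ 2, so there is no saddle point; optimal play is mixed.
Middle is strictly dominated by Top, so the row player never plays it.
On the remaining 2×2 (Top, Bottom vs b1, b2):
Let the row player play Top with probability p. Expected payoff against b1: 5p + (-6)(1−p) = 11p − 6; against b2: 1p + 2(1−p) = −p + 2.
Setting these equal: 11p − 6 = −p + 2 ⇒ 12p = 8 ⇒ p = 2/3, and the value is (11)·(2/3) − 6 = 4/3.
For the column player: with q = P(b1), equating Top's and Bottom's payoffs gives 4q + 1 = −8q + 2 ⇒ q = 1/12.

4/3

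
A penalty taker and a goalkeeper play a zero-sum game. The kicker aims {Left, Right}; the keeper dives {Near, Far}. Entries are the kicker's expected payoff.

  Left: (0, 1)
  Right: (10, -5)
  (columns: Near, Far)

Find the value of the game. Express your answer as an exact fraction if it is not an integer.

Row minima: Left → 0, Right → -5; maximin = 0.
Column maxima: Near → 10, Far → 1; minimax = 1.
0 ≠ 1, so there is no saddle point; optimal play is mixed.
Let the kicker play Left with probability p. Expected payoff against Near: 0p + 10(1−p) = −10p + 10; against Far: 1p + (-5)(1−p) = 6p − 5.
Setting these equal: −10p + 10 = 6p − 5 ⇒ −16p = -15 ⇒ p = 15/16, and the value is (-10)·(15/16) + 10 = 5/8.
For the keeper: with q = P(Near), equating Left's and Right's payoffs gives −q + 1 = 15q − 5 ⇒ q = 3/8.

5/8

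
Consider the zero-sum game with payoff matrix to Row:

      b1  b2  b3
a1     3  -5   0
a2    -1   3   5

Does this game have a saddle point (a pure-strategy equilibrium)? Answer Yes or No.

No

Row minima: a1 → -5, a2 → -1; maximin = -1.
Column maxima: b1 → 3, b2 → 3, b3 → 5; minimax = 3.
-1 ≠ 3, so no pure-strategy equilibrium exists.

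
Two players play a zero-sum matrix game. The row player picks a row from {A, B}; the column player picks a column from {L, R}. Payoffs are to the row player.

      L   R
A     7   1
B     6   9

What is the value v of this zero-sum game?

Row minima: A → 1, B → 6; maximin = 6.
Column maxima: L → 7, R → 9; minimax = 7.
6 ≠ 7, so there is no saddle point; optimal play is mixed.
Let the row player play A with probability p. Expected payoff against L: 7p + 6(1−p) = p + 6; against R: 1p + 9(1−p) = −8p + 9.
Setting these equal: p + 6 = −8p + 9 ⇒ 9p = 3 ⇒ p = 1/3, and the value is (1)·(1/3) + 6 = 19/3.
For the column player: with q = P(L), equating A's and B's payoffs gives 6q + 1 = −3q + 9 ⇒ q = 8/9.

19/3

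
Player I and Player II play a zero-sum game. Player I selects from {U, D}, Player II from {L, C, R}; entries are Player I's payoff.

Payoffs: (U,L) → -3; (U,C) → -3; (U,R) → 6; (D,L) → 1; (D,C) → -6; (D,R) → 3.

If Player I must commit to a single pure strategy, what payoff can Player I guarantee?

-3

Row minima: U → -3, D → -6.
The best of these is -3.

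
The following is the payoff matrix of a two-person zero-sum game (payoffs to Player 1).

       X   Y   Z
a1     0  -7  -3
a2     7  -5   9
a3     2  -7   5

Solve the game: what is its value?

Row minima: a1 → -7, a2 → -5, a3 → -7; maximin = -5.
Column maxima: X → 7, Y → -5, Z → 9; minimax = -5.
Since maximin = minimax = -5, there is a saddle point and the value is -5.

-5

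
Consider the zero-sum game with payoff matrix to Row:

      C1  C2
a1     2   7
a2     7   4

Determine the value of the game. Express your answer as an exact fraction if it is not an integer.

Row minima: a1 → 2, a2 → 4; maximin = 4.
Column maxima: C1 → 7, C2 → 7; minimax = 7.
4 ≠ 7, so there is no saddle point; optimal play is mixed.
Let Row play a1 with probability p. Expected payoff against C1: 2p + 7(1−p) = −5p + 7; against C2: 7p + 4(1−p) = 3p + 4.
Setting these equal: −5p + 7 = 3p + 4 ⇒ −8p = -3 ⇒ p = 3/8, and the value is (-5)·(3/8) + 7 = 41/8.
For Column: with q = P(C1), equating a1's and a2's payoffs gives −5q + 7 = 3q + 4 ⇒ q = 3/8.

41/8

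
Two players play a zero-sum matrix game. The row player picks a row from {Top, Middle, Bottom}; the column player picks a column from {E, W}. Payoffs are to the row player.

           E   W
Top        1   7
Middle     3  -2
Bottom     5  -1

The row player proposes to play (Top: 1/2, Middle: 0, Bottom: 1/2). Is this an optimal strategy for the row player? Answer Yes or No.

Against E this mix gives (1/2)·1 + (1/2)·5 = 3.
Against W this mix gives (1/2)·7 + (1/2)·(-1) = 3.
All of the column player's active replies (E, W) yield 3, and no column does worse for the row player. The mix makes the column player indifferent and guarantees 3, so it is optimal.

Yes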